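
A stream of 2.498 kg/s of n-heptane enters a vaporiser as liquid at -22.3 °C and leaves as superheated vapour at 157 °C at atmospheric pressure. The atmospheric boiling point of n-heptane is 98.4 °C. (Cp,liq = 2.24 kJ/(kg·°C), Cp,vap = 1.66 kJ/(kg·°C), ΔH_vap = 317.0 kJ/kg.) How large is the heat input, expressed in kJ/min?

Q = 103000 kJ/min

liquid -22.3→98.4 °C: 270.37 kJ/kg
vaporisation at 98.4 °C: 317 kJ/kg
vapour 98.4→157 °C: 97.276 kJ/kg
Δh = 270.37 + 317 + 97.276 = 684.64 kJ/kg
Q = ṁ·Δh = 2.498 kg/s × 684.64 kJ/kg = 1710.2 kJ/s
|Q| = 1710.2 kW = 102610 kJ/min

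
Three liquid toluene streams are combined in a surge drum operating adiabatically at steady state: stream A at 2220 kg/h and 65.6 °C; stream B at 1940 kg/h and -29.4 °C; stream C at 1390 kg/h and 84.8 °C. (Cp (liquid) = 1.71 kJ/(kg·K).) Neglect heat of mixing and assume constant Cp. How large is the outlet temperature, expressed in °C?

T_out = 37.2 °C

No heat crosses the boundary, so H_out = H_in.
Σ ṁᵢCp,ᵢTᵢ = 2220×1.71×65.6 + 1940×1.71×-29.4 + 1390×1.71×84.8 = 353060
Σ ṁᵢCp,ᵢ = 2220×1.71 + 1940×1.71 + 1390×1.71 = 9490.5
T_out = 353060 / 9490.5 = 37.201 °C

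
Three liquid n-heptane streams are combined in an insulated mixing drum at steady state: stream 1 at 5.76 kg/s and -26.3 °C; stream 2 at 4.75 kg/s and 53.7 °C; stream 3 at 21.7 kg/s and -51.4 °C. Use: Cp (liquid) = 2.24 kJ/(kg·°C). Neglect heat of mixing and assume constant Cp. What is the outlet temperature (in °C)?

No heat crosses the boundary, so H_out = H_in.
T_out = Σ ṁᵢCp,ᵢTᵢ / Σ ṁᵢCp,ᵢ
      = -2266.4 / 72.15 = -31.412 °C

T_out = -31.4 °C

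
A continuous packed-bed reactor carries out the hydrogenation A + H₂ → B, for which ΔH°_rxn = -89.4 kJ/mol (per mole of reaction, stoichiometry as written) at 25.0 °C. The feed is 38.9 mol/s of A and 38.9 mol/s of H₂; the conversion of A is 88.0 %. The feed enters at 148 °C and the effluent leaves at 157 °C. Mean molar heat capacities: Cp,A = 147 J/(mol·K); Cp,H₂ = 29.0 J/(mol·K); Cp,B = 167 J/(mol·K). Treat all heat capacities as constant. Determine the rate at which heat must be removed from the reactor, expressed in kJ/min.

Extent of reaction ξ = 0.880 × 38.9 = 34.232 mol/s
Reaction term: ξ·ΔH°_rxn = 34.232 × -89.4 = -3060.3 kJ/s
Sensible, feed 148→25 °C: -842.11 kJ/s
Outlet flows (mol/s): A 4.668, H₂ 4.668, B 34.232
Sensible, products 25→157 °C: 863.06 kJ/s
Q = ΔH = -3039.4 kJ/s = -3039.4 kW
Heat removed = 182360 kJ/min

Q_out = 182000 kJ/min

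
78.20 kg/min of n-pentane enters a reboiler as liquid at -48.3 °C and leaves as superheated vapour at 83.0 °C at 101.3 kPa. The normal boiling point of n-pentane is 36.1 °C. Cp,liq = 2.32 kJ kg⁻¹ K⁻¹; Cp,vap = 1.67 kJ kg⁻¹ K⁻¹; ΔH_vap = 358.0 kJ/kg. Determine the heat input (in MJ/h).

liquid -48.3→36.1 °C: 195.81 kJ/kg
vaporisation at 36.1 °C: 358 kJ/kg
vapour 36.1→83.0 °C: 78.323 kJ/kg
Δh = 195.81 + 358 + 78.323 = 632.13 kJ/kg
Q = ṁ·Δh = 78.20 kg/min × 632.13 kJ/kg = 49433 kJ/min
|Q| = 823.88 kW = 2966 MJ/h

Q = 2970 MJ/h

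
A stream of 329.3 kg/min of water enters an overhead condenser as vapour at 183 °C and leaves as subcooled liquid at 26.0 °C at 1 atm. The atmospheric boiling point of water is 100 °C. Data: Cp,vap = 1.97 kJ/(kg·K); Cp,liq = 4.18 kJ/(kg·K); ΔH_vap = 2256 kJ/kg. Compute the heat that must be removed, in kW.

vapour 183→100 °C: -163.51 kJ/kg
condensation at 100 °C: -2256 kJ/kg
liquid 100→26.0 °C: -309.32 kJ/kg
Δh = -163.51 + -2256 + -309.32 = -2728.8 kJ/kg
Q = ṁ·Δh = 329.3 kg/min × -2728.8 kJ/kg = -898600 kJ/min
|Q| = 14977 kW

Q_c = 15000 kW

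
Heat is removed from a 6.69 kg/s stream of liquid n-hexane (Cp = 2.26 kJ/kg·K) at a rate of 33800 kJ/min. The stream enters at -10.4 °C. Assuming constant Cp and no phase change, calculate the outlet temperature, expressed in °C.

T_out = -47.7 °C

Q = 33800 kJ/min = 563.33 kJ/s
ΔT = Q/(ṁ·Cp) = 563.33/(6.69×2.26) = 37.259 K
T_out = -10.4 − 37.259 = -47.659 °C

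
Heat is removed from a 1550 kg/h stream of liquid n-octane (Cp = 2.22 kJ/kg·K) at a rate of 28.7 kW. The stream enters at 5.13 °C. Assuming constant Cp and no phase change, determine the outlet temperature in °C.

T_out = -24.9 °C

Q = 28.7 kW = 103320 kJ/h
ΔT = Q/(ṁ·Cp) = 103320/(1550×2.22) = 30.026 K
T_out = 5.13 − 30.026 = -24.896 °C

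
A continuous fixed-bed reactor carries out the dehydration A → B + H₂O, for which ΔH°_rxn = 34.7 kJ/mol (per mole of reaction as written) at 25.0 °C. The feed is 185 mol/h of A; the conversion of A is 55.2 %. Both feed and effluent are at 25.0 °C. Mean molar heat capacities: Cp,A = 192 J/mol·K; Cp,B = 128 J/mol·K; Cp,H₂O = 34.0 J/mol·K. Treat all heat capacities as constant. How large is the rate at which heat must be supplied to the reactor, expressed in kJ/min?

Q_in = 59.1 kJ/min

Extent of reaction ξ = 0.552 × 185 = 102.12 mol/h
Reaction term: ξ·ΔH°_rxn = 102.12 × 34.7 = 3543.6 kJ/h
Q = ΔH = 3543.6 kJ/h = 0.98432 kW
Heat supplied = 59.059 kJ/min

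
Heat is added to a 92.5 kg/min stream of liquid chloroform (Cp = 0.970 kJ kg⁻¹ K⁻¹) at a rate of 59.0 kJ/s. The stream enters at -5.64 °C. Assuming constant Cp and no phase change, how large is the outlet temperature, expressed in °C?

T_out = 33.8 °C

Q = 59.0 kJ/s = 3540 kJ/min
ΔT = Q/(ṁ·Cp) = 3540/(92.5×0.970) = 39.454 K
T_out = -5.64 + 39.454 = 33.814 °C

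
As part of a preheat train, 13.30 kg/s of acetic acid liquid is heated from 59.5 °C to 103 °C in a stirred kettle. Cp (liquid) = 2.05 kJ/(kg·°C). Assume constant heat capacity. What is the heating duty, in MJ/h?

Q = 4270 MJ/h

Q = ṁ·Cp·ΔT = 13.30 × 2.05 × (103 − 59.5) = 1186 kJ/s
Heating duty = 4269.7 MJ/h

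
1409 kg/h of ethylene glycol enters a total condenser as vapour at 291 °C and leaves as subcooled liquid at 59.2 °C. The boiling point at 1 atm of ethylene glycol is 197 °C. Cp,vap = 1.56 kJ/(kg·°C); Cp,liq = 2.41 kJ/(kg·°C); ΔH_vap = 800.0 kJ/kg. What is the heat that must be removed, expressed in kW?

Q_c = 500 kW

vapour 291→197 °C: -146.64 kJ/kg
condensation at 197 °C: -800 kJ/kg
liquid 197→59.2 °C: -332.1 kJ/kg
Δh = -146.64 + -800 + -332.1 = -1278.7 kJ/kg
Q = ṁ·Δh = 1409 kg/h × -1278.7 kJ/kg = -1.8017e+06 kJ/h
|Q| = 500.48 kW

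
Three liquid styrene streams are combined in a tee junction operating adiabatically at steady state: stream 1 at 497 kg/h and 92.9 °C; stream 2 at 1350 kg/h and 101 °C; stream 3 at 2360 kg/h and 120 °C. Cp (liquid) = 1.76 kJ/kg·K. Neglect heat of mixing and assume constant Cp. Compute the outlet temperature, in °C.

T_out = 111 °C

Energy balance with Q = 0: Σ ṁᵢCp,ᵢ(T_out − Tᵢ) = 0
T_out = Σ ṁᵢCp,ᵢTᵢ / Σ ṁᵢCp,ᵢ
      = 819670 / 7404.3 = 110.7 °C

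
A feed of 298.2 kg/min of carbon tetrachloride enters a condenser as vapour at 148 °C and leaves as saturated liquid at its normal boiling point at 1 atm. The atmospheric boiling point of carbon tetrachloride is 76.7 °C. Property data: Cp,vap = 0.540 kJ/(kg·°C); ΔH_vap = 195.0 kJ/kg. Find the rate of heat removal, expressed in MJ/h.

Q_c = 4180 MJ/h

vapour 148→76.7 °C: -38.502 kJ/kg
condensation at 76.7 °C: -195 kJ/kg
Δh = -38.502 + -195 = -233.5 kJ/kg
Q = ṁ·Δh = 298.2 kg/min × -233.5 kJ/kg = -69630 kJ/min
|Q| = 1160.5 kW = 4177.8 MJ/h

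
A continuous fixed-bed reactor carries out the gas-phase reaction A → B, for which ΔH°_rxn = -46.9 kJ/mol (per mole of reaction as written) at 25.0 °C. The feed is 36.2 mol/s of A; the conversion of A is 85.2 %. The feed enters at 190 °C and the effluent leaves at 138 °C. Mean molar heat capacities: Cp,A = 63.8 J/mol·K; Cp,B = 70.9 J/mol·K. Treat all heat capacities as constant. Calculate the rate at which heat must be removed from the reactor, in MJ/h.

Extent of reaction ξ = 0.852 × 36.2 = 30.842 mol/s
Reaction term: ξ·ΔH°_rxn = 30.842 × -46.9 = -1446.5 kJ/s
Sensible, feed 190→25 °C: -381.08 kJ/s
Outlet flows (mol/s): A 5.3576, B 30.842
Sensible, products 25→138 °C: 285.73 kJ/s
Q = ΔH = -1541.9 kJ/s = -1541.9 kW
Heat removed = 5550.7 MJ/h

Q_out = 5550 MJ/h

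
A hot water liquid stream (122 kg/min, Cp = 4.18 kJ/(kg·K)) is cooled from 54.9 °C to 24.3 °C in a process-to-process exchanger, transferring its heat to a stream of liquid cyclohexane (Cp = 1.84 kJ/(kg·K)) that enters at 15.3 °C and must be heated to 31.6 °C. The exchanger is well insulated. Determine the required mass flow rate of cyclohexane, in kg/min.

Heat released by hot stream: Q = 122 × 4.18 × (54.9 − 24.3) = 15605 kJ/min
Energy balance on cold side (adiabatic exchanger): Q = ṁ_c·Cp_c·(T_c,out − T_c,in)
ṁ_c = 15605 / [1.84 × (31.6 − 15.3)] = 520.3 kg/min

ṁ_c = 520 kg/min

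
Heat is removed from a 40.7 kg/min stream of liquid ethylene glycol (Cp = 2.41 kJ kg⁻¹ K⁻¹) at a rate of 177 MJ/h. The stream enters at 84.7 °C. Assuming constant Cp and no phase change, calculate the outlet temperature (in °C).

T_out = 54.6 °C

Q = 177 MJ/h = 2950 kJ/min
ΔT = Q/(ṁ·Cp) = 2950/(40.7×2.41) = 30.075 K
T_out = 84.7 − 30.075 = 54.625 °C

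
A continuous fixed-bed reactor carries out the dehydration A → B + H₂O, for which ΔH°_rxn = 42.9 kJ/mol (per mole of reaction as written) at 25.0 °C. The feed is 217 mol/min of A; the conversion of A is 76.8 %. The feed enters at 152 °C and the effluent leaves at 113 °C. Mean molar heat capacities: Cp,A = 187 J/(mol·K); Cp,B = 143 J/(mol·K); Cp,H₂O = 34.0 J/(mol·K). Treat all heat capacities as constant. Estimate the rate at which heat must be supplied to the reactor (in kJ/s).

Extent of reaction ξ = 0.768 × 217 = 166.66 mol/min
Reaction term: ξ·ΔH°_rxn = 166.66 × 42.9 = 7149.5 kJ/min
Sensible, feed 152→25 °C: -5153.5 kJ/min
Outlet flows (mol/min): A 50.344, B 166.66, H₂O 166.66
Sensible, products 25→113 °C: 3424.3 kJ/min
Q = ΔH = 5420.3 kJ/min = 90.338 kW
Heat supplied = 90.338 kJ/s

Q_in = 90.3 kJ/s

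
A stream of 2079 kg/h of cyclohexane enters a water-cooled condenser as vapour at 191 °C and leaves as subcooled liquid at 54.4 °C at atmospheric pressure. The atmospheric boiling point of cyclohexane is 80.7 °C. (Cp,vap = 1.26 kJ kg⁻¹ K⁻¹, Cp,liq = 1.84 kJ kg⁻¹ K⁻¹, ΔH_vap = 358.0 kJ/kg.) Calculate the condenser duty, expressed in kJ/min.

vapour 191→80.7 °C: -138.98 kJ/kg
condensation at 80.7 °C: -358 kJ/kg
liquid 80.7→54.4 °C: -48.392 kJ/kg
Δh = -138.98 + -358 + -48.392 = -545.37 kJ/kg
Q = ṁ·Δh = 2079 kg/h × -545.37 kJ/kg = -1.1338e+06 kJ/h
|Q| = 314.95 kW = 18897 kJ/min

Q_c = 18900 kJ/min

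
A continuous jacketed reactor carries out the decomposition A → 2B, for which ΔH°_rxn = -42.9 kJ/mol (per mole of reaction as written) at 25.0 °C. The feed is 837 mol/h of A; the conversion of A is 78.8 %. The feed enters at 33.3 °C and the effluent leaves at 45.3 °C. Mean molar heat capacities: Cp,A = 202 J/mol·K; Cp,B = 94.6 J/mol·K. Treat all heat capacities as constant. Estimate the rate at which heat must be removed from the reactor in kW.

Extent of reaction ξ = 0.788 × 837 = 659.56 mol/h
Reaction term: ξ·ΔH°_rxn = 659.56 × -42.9 = -28295 kJ/h
Sensible, feed 33.3→25 °C: -1403.3 kJ/h
Outlet flows (mol/h): A 177.44, B 1319.1
Sensible, products 25→45.3 °C: 3260.8 kJ/h
Q = ΔH = -26437 kJ/h = -7.3437 kW
Heat removed = 7.3437 kW

Q_out = 7.34 kW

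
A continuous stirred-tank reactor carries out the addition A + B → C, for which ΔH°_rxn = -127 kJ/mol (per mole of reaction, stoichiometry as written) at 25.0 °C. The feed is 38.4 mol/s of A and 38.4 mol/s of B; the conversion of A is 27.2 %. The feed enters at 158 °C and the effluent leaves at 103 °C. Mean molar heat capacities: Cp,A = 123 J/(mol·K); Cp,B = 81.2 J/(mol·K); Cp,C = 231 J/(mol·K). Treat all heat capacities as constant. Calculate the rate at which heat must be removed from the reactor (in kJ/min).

Q_out = 104000 kJ/min

Extent of reaction ξ = 0.272 × 38.4 = 10.445 mol/s
Reaction term: ξ·ΔH°_rxn = 10.445 × -127 = -1326.5 kJ/s
Sensible, feed 158→25 °C: -1042.9 kJ/s
Outlet flows (mol/s): A 27.955, B 27.955, C 10.445
Sensible, products 25→103 °C: 633.45 kJ/s
Q = ΔH = -1735.9 kJ/s = -1735.9 kW
Heat removed = 104160 kJ/min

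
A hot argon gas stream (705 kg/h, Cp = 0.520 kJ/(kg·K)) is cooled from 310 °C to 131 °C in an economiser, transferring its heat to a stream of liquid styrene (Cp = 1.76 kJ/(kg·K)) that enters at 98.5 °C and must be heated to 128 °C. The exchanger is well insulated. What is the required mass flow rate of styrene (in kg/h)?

ṁ_c = 1260 kg/h

Heat released by hot stream: Q = 705 × 0.520 × (310 − 131) = 65621 kJ/h
Energy balance on cold side (adiabatic exchanger): Q = ṁ_c·Cp_c·(T_c,out − T_c,in)
ṁ_c = 65621 / [1.76 × (128 − 98.5)] = 1263.9 kg/h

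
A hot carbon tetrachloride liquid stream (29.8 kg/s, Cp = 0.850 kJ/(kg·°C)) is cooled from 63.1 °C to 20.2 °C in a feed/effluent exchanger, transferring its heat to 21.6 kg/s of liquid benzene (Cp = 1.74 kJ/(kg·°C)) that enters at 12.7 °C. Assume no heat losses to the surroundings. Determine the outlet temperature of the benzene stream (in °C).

Heat released by hot stream: Q = 29.8 × 0.850 × (63.1 − 20.2) = 1086.7 kJ/s
Energy balance on cold side (adiabatic exchanger): Q = ṁ_c·Cp_c·(T_c,out − T_c,in)
T_c,out = 12.7 + 1086.7/(21.6 × 1.74) = 41.613 °C

T_c,out = 41.6 °C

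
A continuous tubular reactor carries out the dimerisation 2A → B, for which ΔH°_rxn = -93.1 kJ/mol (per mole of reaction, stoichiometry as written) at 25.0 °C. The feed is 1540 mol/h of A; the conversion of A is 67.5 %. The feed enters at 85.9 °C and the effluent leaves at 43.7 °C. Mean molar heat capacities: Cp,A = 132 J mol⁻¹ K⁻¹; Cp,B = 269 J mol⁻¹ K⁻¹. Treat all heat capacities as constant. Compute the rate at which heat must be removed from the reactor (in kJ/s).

Q_out = 15.8 kJ/s

Extent of reaction ξ = 0.675 × 1540 / 2 = 519.75 mol/h
Reaction term: ξ·ΔH°_rxn = 519.75 × -93.1 = -48389 kJ/h
Sensible, feed 85.9→25 °C: -12380 kJ/h
Outlet flows (mol/h): A 500.5, B 519.75
Sensible, products 25→43.7 °C: 3849.9 kJ/h
Q = ΔH = -56919 kJ/h = -15.811 kW
Heat removed = 15.811 kJ/s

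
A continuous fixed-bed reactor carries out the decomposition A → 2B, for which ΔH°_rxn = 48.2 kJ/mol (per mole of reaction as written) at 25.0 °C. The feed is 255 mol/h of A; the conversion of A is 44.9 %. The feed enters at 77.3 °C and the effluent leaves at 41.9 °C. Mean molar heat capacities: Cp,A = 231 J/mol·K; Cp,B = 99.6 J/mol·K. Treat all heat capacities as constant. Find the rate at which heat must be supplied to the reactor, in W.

Q_in = 937 W

Extent of reaction ξ = 0.449 × 255 = 114.5 mol/h
Reaction term: ξ·ΔH°_rxn = 114.5 × 48.2 = 5518.7 kJ/h
Sensible, feed 77.3→25 °C: -3080.7 kJ/h
Outlet flows (mol/h): A 140.5, B 228.99
Sensible, products 25→41.9 °C: 933.96 kJ/h
Q = ΔH = 3371.9 kJ/h = 0.93664 kW
Heat supplied = 936.64 W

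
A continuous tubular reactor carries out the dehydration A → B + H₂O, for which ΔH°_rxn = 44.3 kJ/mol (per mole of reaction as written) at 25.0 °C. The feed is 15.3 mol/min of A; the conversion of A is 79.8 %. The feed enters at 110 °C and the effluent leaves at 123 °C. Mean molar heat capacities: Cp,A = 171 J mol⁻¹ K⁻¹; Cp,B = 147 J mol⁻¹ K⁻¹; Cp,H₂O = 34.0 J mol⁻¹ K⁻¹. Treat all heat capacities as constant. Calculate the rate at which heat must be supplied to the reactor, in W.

Q_in = 9780 W

Extent of reaction ξ = 0.798 × 15.3 = 12.209 mol/min
Reaction term: ξ·ΔH°_rxn = 12.209 × 44.3 = 540.88 kJ/min
Sensible, feed 110→25 °C: -222.39 kJ/min
Outlet flows (mol/min): A 3.0906, B 12.209, H₂O 12.209
Sensible, products 25→123 °C: 268.36 kJ/min
Q = ΔH = 586.85 kJ/min = 9.7809 kW
Heat supplied = 9780.9 W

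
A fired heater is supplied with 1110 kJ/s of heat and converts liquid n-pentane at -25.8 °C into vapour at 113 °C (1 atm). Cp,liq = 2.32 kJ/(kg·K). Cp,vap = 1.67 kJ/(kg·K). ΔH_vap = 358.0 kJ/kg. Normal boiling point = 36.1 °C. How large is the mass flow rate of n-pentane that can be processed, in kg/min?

ṁ = 106 kg/min

Δh = 2.32×(36.1−-25.8) + 358.0 + 1.67×(113−36.1) = 630.03 kJ/kg
Q = 1110 kJ/s = 1110 kJ/s = 66600 kJ/min
ṁ = Q/Δh = 66600 / 630.03 = 105.71 kg/min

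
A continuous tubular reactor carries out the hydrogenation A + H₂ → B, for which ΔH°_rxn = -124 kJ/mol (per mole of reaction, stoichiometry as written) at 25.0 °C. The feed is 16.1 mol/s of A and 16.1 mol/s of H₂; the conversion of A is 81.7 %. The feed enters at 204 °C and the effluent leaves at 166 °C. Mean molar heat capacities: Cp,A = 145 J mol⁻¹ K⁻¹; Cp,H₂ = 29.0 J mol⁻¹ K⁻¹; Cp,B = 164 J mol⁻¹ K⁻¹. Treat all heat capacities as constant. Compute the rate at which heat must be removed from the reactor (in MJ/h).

Q_out = 6320 MJ/h

Extent of reaction ξ = 0.817 × 16.1 = 13.154 mol/s
Reaction term: ξ·ΔH°_rxn = 13.154 × -124 = -1631.1 kJ/s
Sensible, feed 204→25 °C: -501.45 kJ/s
Outlet flows (mol/s): A 2.9463, H₂ 2.9463, B 13.154
Sensible, products 25→166 °C: 376.45 kJ/s
Q = ΔH = -1756.1 kJ/s = -1756.1 kW
Heat removed = 6321.8 MJ/h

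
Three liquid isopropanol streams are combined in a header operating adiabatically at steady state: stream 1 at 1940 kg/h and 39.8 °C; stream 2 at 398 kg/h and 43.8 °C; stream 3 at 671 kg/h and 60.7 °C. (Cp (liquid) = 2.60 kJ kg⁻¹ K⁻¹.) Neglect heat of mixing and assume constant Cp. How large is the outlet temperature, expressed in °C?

Adiabatic, steady state ⇒ Σ ṁᵢCp,ᵢ(T_out − Tᵢ) = 0
Σ ṁᵢCp,ᵢTᵢ = 1940×2.60×39.8 + 398×2.60×43.8 + 671×2.60×60.7 = 351970
Σ ṁᵢCp,ᵢ = 1940×2.60 + 398×2.60 + 671×2.60 = 7823.4
T_out = 351970 / 7823.4 = 44.99 °C

T_out = 45.0 °C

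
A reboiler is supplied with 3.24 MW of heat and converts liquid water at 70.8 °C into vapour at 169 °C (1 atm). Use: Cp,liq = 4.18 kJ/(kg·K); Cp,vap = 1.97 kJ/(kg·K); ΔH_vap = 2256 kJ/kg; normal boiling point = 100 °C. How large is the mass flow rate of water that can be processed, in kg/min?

ṁ = 77.3 kg/min

Δh = 4.18×(100−70.8) + 2256 + 1.97×(169−100) = 2514 kJ/kg
Q = 3.24 MW = 3240 kJ/s = 194400 kJ/min
ṁ = Q/Δh = 194400 / 2514 = 77.327 kg/min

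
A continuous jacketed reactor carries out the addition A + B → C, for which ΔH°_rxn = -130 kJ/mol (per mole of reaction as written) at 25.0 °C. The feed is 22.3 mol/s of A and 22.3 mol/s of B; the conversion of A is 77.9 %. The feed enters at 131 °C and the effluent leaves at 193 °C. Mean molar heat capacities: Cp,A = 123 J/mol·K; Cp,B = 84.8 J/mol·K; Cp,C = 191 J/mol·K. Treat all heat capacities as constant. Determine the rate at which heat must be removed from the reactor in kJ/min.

Q_out = 121000 kJ/min

Extent of reaction ξ = 0.779 × 22.3 = 17.372 mol/s
Reaction term: ξ·ΔH°_rxn = 17.372 × -130 = -2258.3 kJ/s
Sensible, feed 131→25 °C: -491.2 kJ/s
Outlet flows (mol/s): A 4.9283, B 4.9283, C 17.372
Sensible, products 25→193 °C: 729.47 kJ/s
Q = ΔH = -2020 kJ/s = -2020 kW
Heat removed = 121200 kJ/min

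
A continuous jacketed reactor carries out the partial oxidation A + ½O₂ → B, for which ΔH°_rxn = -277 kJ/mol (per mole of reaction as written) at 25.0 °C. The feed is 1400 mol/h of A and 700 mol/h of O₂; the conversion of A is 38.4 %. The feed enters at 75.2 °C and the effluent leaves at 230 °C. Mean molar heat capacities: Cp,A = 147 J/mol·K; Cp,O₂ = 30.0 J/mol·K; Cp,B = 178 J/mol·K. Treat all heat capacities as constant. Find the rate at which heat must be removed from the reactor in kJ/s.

Extent of reaction ξ = 0.384 × 1400 = 537.6 mol/h
Reaction term: ξ·ΔH°_rxn = 537.6 × -277 = -148920 kJ/h
Sensible, feed 75.2→25 °C: -11385 kJ/h
Outlet flows (mol/h): A 862.4, O₂ 431.2, B 537.6
Sensible, products 25→230 °C: 48257 kJ/h
Q = ΔH = -112040 kJ/h = -31.123 kW
Heat removed = 31.123 kJ/s

Q_out = 31.1 kJ/s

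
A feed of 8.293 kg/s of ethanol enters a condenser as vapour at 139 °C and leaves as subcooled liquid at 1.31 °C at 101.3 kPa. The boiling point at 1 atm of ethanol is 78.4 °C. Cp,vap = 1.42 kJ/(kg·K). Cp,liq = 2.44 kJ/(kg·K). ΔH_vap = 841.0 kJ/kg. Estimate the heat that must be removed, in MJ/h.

vapour 139→78.4 °C: -86.052 kJ/kg
condensation at 78.4 °C: -841 kJ/kg
liquid 78.4→1.31 °C: -188.1 kJ/kg
Δh = -86.052 + -841 + -188.1 = -1115.2 kJ/kg
Q = ṁ·Δh = 8.293 kg/s × -1115.2 kJ/kg = -9248 kJ/s
|Q| = 9248 kW = 33293 MJ/h

Q_c = 33300 MJ/h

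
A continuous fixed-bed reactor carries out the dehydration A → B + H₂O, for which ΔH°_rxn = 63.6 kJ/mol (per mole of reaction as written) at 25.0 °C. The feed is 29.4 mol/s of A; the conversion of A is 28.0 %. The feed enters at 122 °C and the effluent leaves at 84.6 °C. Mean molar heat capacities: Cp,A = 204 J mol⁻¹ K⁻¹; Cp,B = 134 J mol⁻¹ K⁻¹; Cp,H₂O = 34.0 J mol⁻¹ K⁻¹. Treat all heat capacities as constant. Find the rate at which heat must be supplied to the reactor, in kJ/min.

Extent of reaction ξ = 0.280 × 29.4 = 8.232 mol/s
Reaction term: ξ·ΔH°_rxn = 8.232 × 63.6 = 523.56 kJ/s
Sensible, feed 122→25 °C: -581.77 kJ/s
Outlet flows (mol/s): A 21.168, B 8.232, H₂O 8.232
Sensible, products 25→84.6 °C: 339.79 kJ/s
Q = ΔH = 281.58 kJ/s = 281.58 kW
Heat supplied = 16895 kJ/min

Q_in = 16900 kJ/min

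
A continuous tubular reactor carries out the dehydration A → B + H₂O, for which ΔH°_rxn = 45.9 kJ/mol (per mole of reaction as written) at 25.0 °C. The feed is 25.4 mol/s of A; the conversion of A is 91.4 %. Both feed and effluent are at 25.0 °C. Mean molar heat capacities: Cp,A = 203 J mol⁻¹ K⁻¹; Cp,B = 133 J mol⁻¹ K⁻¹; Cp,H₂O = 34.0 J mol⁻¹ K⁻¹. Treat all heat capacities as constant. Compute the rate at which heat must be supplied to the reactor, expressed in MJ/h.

Extent of reaction ξ = 0.914 × 25.4 = 23.216 mol/s
Reaction term: ξ·ΔH°_rxn = 23.216 × 45.9 = 1065.6 kJ/s
Q = ΔH = 1065.6 kJ/s = 1065.6 kW
Heat supplied = 3836.1 MJ/h

Q_in = 3840 MJ/h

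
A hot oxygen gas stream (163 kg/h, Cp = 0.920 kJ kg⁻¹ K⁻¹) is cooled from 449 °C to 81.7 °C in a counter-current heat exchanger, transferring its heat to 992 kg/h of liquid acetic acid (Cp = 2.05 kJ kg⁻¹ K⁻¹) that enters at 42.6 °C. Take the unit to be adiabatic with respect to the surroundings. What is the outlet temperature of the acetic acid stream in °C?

T_c,out = 69.7 °C

Heat released by hot stream: Q = 163 × 0.920 × (449 − 81.7) = 55080 kJ/h
Energy balance on cold side (adiabatic exchanger): Q = ṁ_c·Cp_c·(T_c,out − T_c,in)
T_c,out = 42.6 + 55080/(992 × 2.05) = 69.685 °C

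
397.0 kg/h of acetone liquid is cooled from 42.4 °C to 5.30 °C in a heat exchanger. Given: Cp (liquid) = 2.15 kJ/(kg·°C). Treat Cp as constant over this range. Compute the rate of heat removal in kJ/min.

Q = ṁ·Cp·ΔT = 397.0 × 2.15 × (5.30 − 42.4) = -31667 kJ/h
Converting: 31667 / 3600 s = 8.7963 kW
Cooling duty = 527.78 kJ/min

Q_c = 528 kJ/min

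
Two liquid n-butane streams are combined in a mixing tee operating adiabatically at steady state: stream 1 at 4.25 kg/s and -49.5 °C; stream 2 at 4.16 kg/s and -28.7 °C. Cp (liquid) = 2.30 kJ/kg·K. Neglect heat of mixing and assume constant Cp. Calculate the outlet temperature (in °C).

No heat crosses the boundary, so H_out = H_in.
T_out = Σ ṁᵢCp,ᵢTᵢ / Σ ṁᵢCp,ᵢ
      = -758.46 / 19.343 = -39.211 °C

T_out = -39.2 °C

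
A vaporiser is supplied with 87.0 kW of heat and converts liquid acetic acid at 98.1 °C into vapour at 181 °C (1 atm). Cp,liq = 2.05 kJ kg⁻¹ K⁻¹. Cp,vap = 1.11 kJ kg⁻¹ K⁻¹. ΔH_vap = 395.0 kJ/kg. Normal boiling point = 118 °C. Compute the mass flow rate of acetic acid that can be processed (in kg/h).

ṁ = 619 kg/h

Δh = 2.05×(118−98.1) + 395.0 + 1.11×(181−118) = 505.73 kJ/kg
Q = 87.0 kW = 87 kJ/s = 313200 kJ/h
ṁ = Q/Δh = 313200 / 505.73 = 619.31 kg/h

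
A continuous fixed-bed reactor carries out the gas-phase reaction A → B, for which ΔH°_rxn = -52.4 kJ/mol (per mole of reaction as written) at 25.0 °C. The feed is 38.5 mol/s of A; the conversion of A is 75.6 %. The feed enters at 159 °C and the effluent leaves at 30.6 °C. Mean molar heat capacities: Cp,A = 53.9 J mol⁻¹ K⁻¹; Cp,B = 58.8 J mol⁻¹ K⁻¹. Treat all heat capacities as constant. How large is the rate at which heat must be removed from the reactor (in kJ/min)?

Extent of reaction ξ = 0.756 × 38.5 = 29.106 mol/s
Reaction term: ξ·ΔH°_rxn = 29.106 × -52.4 = -1525.2 kJ/s
Sensible, feed 159→25 °C: -278.07 kJ/s
Outlet flows (mol/s): A 9.394, B 29.106
Sensible, products 25→30.6 °C: 12.42 kJ/s
Q = ΔH = -1790.8 kJ/s = -1790.8 kW
Heat removed = 107450 kJ/min

Q_out = 107000 kJ/min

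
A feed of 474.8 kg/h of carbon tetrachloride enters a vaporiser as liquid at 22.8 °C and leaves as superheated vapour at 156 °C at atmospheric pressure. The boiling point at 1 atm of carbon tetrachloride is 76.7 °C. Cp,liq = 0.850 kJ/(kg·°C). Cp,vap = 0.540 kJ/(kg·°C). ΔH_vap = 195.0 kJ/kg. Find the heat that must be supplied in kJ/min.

Q = 2240 kJ/min

liquid 22.8→76.7 °C: 45.815 kJ/kg
vaporisation at 76.7 °C: 195 kJ/kg
vapour 76.7→156 °C: 42.822 kJ/kg
Δh = 45.815 + 195 + 42.822 = 283.64 kJ/kg
Q = ṁ·Δh = 474.8 kg/h × 283.64 kJ/kg = 134670 kJ/h
|Q| = 37.409 kW = 2244.5 kJ/min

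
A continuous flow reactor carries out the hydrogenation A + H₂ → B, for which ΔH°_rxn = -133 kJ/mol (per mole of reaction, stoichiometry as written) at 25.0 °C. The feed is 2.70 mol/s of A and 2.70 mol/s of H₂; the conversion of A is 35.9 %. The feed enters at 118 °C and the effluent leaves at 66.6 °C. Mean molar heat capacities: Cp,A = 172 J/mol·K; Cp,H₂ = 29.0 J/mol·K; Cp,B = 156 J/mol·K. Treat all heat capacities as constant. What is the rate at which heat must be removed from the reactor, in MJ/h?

Q_out = 571 MJ/h

Extent of reaction ξ = 0.359 × 2.70 = 0.9693 mol/s
Reaction term: ξ·ΔH°_rxn = 0.9693 × -133 = -128.92 kJ/s
Sensible, feed 118→25 °C: -50.471 kJ/s
Outlet flows (mol/s): A 1.7307, H₂ 1.7307, B 0.9693
Sensible, products 25→66.6 °C: 20.762 kJ/s
Q = ΔH = -158.63 kJ/s = -158.63 kW
Heat removed = 571.05 MJ/h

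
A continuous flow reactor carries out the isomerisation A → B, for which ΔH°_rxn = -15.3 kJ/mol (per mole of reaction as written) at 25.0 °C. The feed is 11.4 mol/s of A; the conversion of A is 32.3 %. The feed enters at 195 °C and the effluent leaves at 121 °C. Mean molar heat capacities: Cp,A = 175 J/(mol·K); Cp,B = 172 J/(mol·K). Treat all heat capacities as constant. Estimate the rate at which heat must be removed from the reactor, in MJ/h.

Q_out = 738 MJ/h

Extent of reaction ξ = 0.323 × 11.4 = 3.6822 mol/s
Reaction term: ξ·ΔH°_rxn = 3.6822 × -15.3 = -56.338 kJ/s
Sensible, feed 195→25 °C: -339.15 kJ/s
Outlet flows (mol/s): A 7.7178, B 3.6822
Sensible, products 25→121 °C: 190.46 kJ/s
Q = ΔH = -205.03 kJ/s = -205.03 kW
Heat removed = 738.1 MJ/h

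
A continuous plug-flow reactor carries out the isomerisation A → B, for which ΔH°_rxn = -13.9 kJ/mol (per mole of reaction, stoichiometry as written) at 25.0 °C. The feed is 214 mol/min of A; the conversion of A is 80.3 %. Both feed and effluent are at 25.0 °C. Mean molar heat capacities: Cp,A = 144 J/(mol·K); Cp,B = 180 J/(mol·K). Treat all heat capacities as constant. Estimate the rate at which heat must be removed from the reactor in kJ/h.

Extent of reaction ξ = 0.803 × 214 = 171.84 mol/min
Reaction term: ξ·ΔH°_rxn = 171.84 × -13.9 = -2388.6 kJ/min
Q = ΔH = -2388.6 kJ/min = -39.81 kW
Heat removed = 143320 kJ/h

Q_out = 143000 kJ/h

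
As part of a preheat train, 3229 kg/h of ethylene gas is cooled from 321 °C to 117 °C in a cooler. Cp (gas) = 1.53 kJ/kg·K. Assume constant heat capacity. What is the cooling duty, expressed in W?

Q = ṁ·Cp·ΔT = 3229 × 1.53 × (117 − 321) = -1.0078e+06 kJ/h
Converting: 1.0078e+06 / 3600 s = 279.95 kW
Cooling duty = 279950 W

Q_c = 280000 W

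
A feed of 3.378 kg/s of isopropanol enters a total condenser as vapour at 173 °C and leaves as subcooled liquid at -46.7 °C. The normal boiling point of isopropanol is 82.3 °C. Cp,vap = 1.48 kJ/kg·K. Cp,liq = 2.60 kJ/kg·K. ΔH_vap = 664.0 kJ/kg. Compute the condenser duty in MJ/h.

Q_c = 13800 MJ/h

vapour 173→82.3 °C: -134.24 kJ/kg
condensation at 82.3 °C: -664 kJ/kg
liquid 82.3→-46.7 °C: -335.4 kJ/kg
Δh = -134.24 + -664 + -335.4 = -1133.6 kJ/kg
Q = ṁ·Δh = 3.378 kg/s × -1133.6 kJ/kg = -3829.4 kJ/s
|Q| = 3829.4 kW = 13786 MJ/h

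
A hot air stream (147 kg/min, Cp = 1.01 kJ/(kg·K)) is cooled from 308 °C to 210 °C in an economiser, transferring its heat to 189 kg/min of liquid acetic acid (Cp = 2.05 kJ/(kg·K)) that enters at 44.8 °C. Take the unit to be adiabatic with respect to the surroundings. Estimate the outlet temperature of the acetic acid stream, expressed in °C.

T_c,out = 82.4 °C

Heat released by hot stream: Q = 147 × 1.01 × (308 − 210) = 14550 kJ/min
Energy balance on cold side (adiabatic exchanger): Q = ṁ_c·Cp_c·(T_c,out − T_c,in)
T_c,out = 44.8 + 14550/(189 × 2.05) = 82.353 °C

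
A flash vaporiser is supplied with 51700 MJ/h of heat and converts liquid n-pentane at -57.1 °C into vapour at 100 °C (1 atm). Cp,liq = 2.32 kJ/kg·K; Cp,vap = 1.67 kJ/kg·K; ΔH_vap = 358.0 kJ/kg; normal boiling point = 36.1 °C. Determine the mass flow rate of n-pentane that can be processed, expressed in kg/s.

Δh = 2.32×(36.1−-57.1) + 358.0 + 1.67×(100−36.1) = 680.94 kJ/kg
Q = 51700 MJ/h = 14361 kJ/s = 14361 kJ/s
ṁ = Q/Δh = 14361 / 680.94 = 21.09 kg/s

ṁ = 21.1 kg/s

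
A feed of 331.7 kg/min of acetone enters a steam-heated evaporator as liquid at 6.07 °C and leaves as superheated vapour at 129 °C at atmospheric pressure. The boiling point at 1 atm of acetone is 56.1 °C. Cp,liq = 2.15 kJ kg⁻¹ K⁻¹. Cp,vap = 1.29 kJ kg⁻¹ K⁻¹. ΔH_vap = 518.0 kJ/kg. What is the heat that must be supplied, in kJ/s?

liquid 6.07→56.1 °C: 107.56 kJ/kg
vaporisation at 56.1 °C: 518 kJ/kg
vapour 56.1→129 °C: 94.041 kJ/kg
Δh = 107.56 + 518 + 94.041 = 719.61 kJ/kg
Q = ṁ·Δh = 331.7 kg/min × 719.61 kJ/kg = 238690 kJ/min
|Q| = 3978.2 kW

Q = 3980 kJ/s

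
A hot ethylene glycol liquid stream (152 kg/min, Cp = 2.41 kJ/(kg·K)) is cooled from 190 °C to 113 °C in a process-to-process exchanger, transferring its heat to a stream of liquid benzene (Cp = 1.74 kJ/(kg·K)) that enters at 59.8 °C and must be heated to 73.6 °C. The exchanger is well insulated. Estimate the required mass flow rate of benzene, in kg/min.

ṁ_c = 1170 kg/min

Heat released by hot stream: Q = 152 × 2.41 × (190 − 113) = 28207 kJ/min
Energy balance on cold side (adiabatic exchanger): Q = ṁ_c·Cp_c·(T_c,out − T_c,in)
ṁ_c = 28207 / [1.74 × (73.6 − 59.8)] = 1174.7 kg/min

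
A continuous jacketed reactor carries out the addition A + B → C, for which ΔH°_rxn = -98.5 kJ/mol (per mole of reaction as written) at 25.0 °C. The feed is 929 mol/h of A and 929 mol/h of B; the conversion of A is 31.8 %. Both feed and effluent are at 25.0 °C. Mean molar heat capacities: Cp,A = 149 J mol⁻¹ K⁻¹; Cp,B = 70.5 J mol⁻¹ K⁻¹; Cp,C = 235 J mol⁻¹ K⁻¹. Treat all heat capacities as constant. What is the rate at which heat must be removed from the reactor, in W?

Q_out = 8080 W

Extent of reaction ξ = 0.318 × 929 = 295.42 mol/h
Reaction term: ξ·ΔH°_rxn = 295.42 × -98.5 = -29099 kJ/h
Q = ΔH = -29099 kJ/h = -8.0831 kW
Heat removed = 8083.1 W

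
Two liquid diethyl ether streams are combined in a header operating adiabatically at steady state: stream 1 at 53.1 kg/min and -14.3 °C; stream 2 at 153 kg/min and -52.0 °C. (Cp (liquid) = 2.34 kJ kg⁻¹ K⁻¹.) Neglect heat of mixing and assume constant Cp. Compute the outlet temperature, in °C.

T_out = -42.3 °C

No heat crosses the boundary, so H_out = H_in.
T_out = Σ ṁᵢCp,ᵢTᵢ / Σ ṁᵢCp,ᵢ
      = -20394 / 482.27 = -42.287 °C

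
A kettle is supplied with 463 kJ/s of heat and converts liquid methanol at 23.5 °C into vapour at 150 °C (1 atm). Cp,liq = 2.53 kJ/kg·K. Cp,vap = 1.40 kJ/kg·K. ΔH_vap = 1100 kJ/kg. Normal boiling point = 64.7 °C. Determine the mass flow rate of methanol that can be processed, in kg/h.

Δh = 2.53×(64.7−23.5) + 1100 + 1.40×(150−64.7) = 1323.7 kJ/kg
Q = 463 kJ/s = 463 kJ/s = 1.6668e+06 kJ/h
ṁ = Q/Δh = 1.6668e+06 / 1323.7 = 1259.2 kg/h

ṁ = 1260 kg/h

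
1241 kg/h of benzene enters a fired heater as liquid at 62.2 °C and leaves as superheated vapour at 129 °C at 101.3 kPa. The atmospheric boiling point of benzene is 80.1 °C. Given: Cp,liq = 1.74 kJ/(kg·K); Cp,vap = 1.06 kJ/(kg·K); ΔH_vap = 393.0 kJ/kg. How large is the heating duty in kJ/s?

liquid 62.2→80.1 °C: 31.146 kJ/kg
vaporisation at 80.1 °C: 393 kJ/kg
vapour 80.1→129 °C: 51.834 kJ/kg
Δh = 31.146 + 393 + 51.834 = 475.98 kJ/kg
Q = ṁ·Δh = 1241 kg/h × 475.98 kJ/kg = 590690 kJ/h
|Q| = 164.08 kW

Q = 164 kJ/s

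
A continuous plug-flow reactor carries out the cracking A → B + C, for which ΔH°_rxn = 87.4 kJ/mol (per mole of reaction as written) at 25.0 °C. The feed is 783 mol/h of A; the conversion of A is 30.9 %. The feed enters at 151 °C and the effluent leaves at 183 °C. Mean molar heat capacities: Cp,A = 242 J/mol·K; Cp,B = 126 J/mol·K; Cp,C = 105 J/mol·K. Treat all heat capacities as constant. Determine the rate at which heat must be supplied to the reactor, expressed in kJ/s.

Extent of reaction ξ = 0.309 × 783 = 241.95 mol/h
Reaction term: ξ·ΔH°_rxn = 241.95 × 87.4 = 21146 kJ/h
Sensible, feed 151→25 °C: -23875 kJ/h
Outlet flows (mol/h): A 541.05, B 241.95, C 241.95
Sensible, products 25→183 °C: 29518 kJ/h
Q = ΔH = 26789 kJ/h = 7.4414 kW
Heat supplied = 7.4414 kJ/s

Q_in = 7.44 kJ/s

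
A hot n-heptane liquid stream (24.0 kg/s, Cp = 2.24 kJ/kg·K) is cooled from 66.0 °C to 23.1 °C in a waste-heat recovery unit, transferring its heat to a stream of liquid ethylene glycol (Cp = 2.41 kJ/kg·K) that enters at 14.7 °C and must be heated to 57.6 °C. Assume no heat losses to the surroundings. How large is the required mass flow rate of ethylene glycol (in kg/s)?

ṁ_c = 22.3 kg/s

Heat released by hot stream: Q = 24.0 × 2.24 × (66.0 − 23.1) = 2306.3 kJ/s
Energy balance on cold side (adiabatic exchanger): Q = ṁ_c·Cp_c·(T_c,out − T_c,in)
ṁ_c = 2306.3 / [2.41 × (57.6 − 14.7)] = 22.307 kg/s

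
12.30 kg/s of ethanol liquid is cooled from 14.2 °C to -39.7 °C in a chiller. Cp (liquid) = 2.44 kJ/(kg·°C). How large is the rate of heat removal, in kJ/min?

Q = ṁ·Cp·ΔT = 12.30 × 2.44 × (-39.7 − 14.2) = -1617.6 kJ/s
Cooling duty = 97059 kJ/min

Q_c = 97100 kJ/min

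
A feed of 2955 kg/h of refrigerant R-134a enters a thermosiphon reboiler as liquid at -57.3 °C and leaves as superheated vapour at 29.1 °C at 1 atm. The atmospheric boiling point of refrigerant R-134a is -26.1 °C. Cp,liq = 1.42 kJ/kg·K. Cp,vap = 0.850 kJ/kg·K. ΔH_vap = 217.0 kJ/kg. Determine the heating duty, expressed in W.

Q = 253000 W

liquid -57.3→-26.1 °C: 44.304 kJ/kg
vaporisation at -26.1 °C: 217 kJ/kg
vapour -26.1→29.1 °C: 46.92 kJ/kg
Δh = 44.304 + 217 + 46.92 = 308.22 kJ/kg
Q = ṁ·Δh = 2955 kg/h × 308.22 kJ/kg = 910800 kJ/h
|Q| = 253 kW = 253000 W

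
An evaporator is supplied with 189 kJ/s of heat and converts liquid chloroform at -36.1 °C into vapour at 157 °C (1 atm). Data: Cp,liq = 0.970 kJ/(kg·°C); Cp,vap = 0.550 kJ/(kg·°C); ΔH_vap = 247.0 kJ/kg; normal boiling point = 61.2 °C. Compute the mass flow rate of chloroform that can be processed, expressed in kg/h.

Δh = 0.970×(61.2−-36.1) + 247.0 + 0.550×(157−61.2) = 394.07 kJ/kg
Q = 189 kJ/s = 189 kJ/s = 680400 kJ/h
ṁ = Q/Δh = 680400 / 394.07 = 1726.6 kg/h

ṁ = 1730 kg/h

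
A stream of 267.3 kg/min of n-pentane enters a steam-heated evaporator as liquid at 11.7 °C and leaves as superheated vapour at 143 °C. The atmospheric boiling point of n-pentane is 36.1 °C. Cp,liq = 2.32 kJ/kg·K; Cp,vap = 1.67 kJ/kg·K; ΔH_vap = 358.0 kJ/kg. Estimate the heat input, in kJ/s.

Q = 2640 kJ/s

liquid 11.7→36.1 °C: 56.608 kJ/kg
vaporisation at 36.1 °C: 358 kJ/kg
vapour 36.1→143 °C: 178.52 kJ/kg
Δh = 56.608 + 358 + 178.52 = 593.13 kJ/kg
Q = ṁ·Δh = 267.3 kg/min × 593.13 kJ/kg = 158540 kJ/min
|Q| = 2642.4 kW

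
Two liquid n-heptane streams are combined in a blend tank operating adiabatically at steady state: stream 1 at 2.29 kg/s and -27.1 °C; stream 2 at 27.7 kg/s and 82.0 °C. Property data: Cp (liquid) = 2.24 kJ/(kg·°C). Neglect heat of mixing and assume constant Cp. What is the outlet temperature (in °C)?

T_out = 73.7 °C

Energy balance with Q = 0: Σ ṁᵢCp,ᵢ(T_out − Tᵢ) = 0
Σ ṁᵢCp,ᵢTᵢ = 2.29×2.24×-27.1 + 27.7×2.24×82.0 = 4948.9
Σ ṁᵢCp,ᵢ = 2.29×2.24 + 27.7×2.24 = 67.178
T_out = 4948.9 / 67.178 = 73.669 °C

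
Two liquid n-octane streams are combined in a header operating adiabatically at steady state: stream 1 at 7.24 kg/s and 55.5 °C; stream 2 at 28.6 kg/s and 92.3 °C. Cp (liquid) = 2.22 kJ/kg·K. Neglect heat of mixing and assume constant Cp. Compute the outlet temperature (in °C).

T_out = 84.9 °C

No heat crosses the boundary, so H_out = H_in.
Σ ṁᵢCp,ᵢTᵢ = 7.24×2.22×55.5 + 28.6×2.22×92.3 = 6752.4
Σ ṁᵢCp,ᵢ = 7.24×2.22 + 28.6×2.22 = 79.565
T_out = 6752.4 / 79.565 = 84.866 °C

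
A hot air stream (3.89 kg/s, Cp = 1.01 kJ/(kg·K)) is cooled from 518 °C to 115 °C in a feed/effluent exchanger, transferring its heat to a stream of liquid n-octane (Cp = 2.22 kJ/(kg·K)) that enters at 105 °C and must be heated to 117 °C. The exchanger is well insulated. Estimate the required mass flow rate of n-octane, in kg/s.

ṁ_c = 59.4 kg/s

Heat released by hot stream: Q = 3.89 × 1.01 × (518 − 115) = 1583.3 kJ/s
Energy balance on cold side (adiabatic exchanger): Q = ṁ_c·Cp_c·(T_c,out − T_c,in)
ṁ_c = 1583.3 / [2.22 × (117 − 105)] = 59.435 kg/s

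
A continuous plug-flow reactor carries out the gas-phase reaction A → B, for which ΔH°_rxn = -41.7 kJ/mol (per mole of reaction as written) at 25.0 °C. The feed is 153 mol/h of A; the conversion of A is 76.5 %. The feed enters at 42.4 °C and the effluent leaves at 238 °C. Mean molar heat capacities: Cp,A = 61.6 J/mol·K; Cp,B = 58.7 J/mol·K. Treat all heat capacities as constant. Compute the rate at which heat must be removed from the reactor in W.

Q_out = 864 W

Extent of reaction ξ = 0.765 × 153 = 117.05 mol/h
Reaction term: ξ·ΔH°_rxn = 117.05 × -41.7 = -4880.8 kJ/h
Sensible, feed 42.4→25 °C: -163.99 kJ/h
Outlet flows (mol/h): A 35.955, B 117.05
Sensible, products 25→238 °C: 1935.2 kJ/h
Q = ΔH = -3109.6 kJ/h = -0.86377 kW
Heat removed = 863.77 W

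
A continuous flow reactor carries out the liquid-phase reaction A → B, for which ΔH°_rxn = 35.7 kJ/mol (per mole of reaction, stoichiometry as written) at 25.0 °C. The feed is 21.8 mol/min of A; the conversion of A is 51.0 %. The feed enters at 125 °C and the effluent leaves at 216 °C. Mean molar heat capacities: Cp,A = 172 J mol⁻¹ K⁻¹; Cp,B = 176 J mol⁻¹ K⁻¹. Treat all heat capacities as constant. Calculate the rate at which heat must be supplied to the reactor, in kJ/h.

Extent of reaction ξ = 0.510 × 21.8 = 11.118 mol/min
Reaction term: ξ·ΔH°_rxn = 11.118 × 35.7 = 396.91 kJ/min
Sensible, feed 125→25 °C: -374.96 kJ/min
Outlet flows (mol/min): A 10.682, B 11.118
Sensible, products 25→216 °C: 724.67 kJ/min
Q = ΔH = 746.62 kJ/min = 12.444 kW
Heat supplied = 44797 kJ/h

Q_in = 44800 kJ/h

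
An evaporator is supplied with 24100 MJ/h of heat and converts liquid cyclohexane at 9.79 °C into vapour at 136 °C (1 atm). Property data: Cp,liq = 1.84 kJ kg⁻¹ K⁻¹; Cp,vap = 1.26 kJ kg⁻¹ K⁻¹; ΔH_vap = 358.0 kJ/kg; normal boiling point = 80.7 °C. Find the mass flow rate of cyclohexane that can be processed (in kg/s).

ṁ = 12.0 kg/s

Δh = 1.84×(80.7−9.79) + 358.0 + 1.26×(136−80.7) = 558.15 kJ/kg
Q = 24100 MJ/h = 6694.4 kJ/s = 6694.4 kJ/s
ṁ = Q/Δh = 6694.4 / 558.15 = 11.994 kg/s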